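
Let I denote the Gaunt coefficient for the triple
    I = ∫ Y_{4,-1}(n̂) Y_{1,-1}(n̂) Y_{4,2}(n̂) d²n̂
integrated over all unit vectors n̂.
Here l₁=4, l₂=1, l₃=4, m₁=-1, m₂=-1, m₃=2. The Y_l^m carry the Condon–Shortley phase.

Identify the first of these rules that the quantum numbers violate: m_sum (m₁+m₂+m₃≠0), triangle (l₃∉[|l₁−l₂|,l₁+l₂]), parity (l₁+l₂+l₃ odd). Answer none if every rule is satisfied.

parity

m₁+m₂+m₃ = -1 − 1 + 2 = 0  ✓
triangle: |4−1|=3 ≤ l₃=4 ≤ 4+1=5  ✓
parity: l₁+l₂+l₃ = 9 is odd  ✗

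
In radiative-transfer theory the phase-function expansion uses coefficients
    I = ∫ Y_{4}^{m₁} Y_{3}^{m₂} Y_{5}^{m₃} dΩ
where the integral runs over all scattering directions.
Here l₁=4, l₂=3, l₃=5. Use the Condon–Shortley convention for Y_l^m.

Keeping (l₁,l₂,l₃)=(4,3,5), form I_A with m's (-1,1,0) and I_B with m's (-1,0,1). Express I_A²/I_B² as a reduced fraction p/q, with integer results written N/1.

5/722

l's match ⇒ only the (l;m) 3-j factors differ between A and B.
A: triangle coeff Δ(4,3,5) = 1/180180; Σ_t [0,2]: t=0:+1/5760 t=1:−1/288 t=2:+1/288 = 1/5760; (3j)²=1/12012 [(4 3 5; -1 1 0)], sign=-1
B: triangle coeff Δ(4,3,5) = 1/180180; Σ_t [0,2]: t=0:+1/1440 t=1:−1/192 t=2:+1/432 = -19/8640; (3j)²=361/30030 [(4 3 5; -1 0 1)], sign=-1
I_A²/I_B² = (1/12012)/(361/30030) = 5/722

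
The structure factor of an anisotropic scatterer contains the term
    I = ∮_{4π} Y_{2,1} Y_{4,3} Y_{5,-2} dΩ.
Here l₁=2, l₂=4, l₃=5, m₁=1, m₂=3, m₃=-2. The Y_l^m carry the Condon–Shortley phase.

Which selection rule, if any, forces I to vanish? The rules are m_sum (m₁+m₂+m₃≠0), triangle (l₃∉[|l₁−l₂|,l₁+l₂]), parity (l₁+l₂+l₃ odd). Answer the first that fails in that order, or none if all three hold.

Σmᵢ = 2  ✗
l₃∈[|l₁−l₂|,l₁+l₂]=[2,6], have l₃=5
Σlᵢ = 11 ⇒ odd

m_sum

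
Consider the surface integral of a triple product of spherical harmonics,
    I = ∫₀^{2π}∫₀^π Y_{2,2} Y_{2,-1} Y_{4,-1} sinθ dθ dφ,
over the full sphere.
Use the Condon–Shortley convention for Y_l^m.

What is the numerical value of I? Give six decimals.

-0.090112

Checks pass: Σm=0; 8 even; l₃=4∈[0,4].
(2·2+1)(2·2+1)(2·4+1) = 225
Δ: 0! 4! 4! / 9! → 1/630
sum: t=0:+1/16 = 1/16
3j²(2 2 4; 0 0 0) = Δ·Π!·Σ² = 2/35  (sign +1)
sum: t=0:+1/144 = 1/144
3j²(2 2 4; 2 -1 -1) = Δ·Π!·Σ² = 1/126  (sign -1)
combine: 4πI² = 225·2/35·1/126 = 5/49
take √, sign -1: I = -0.09011188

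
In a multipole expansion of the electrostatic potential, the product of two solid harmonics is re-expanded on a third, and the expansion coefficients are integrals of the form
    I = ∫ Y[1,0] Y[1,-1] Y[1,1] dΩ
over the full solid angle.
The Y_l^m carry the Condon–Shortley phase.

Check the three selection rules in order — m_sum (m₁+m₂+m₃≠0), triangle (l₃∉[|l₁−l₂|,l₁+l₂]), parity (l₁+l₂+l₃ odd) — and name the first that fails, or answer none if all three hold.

m₁+m₂+m₃ = 0 − 1 + 1 = 0  ✓
triangle: |1−1|=0 ≤ l₃=1 ≤ 1+1=2  ✓
parity: l₁+l₂+l₃ = 3 is odd  ✗

parity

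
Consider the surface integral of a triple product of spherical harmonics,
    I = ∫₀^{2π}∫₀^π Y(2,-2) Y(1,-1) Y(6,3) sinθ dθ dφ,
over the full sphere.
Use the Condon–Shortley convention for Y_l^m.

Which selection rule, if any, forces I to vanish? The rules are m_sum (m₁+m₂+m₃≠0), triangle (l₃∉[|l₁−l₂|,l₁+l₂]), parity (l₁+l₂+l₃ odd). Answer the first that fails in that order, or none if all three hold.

triangle

Σmᵢ = 0  ✓
l₃∈[|l₁−l₂|,l₁+l₂]=[1,3], have l₃=6  ✗
Σlᵢ = 9 ⇒ odd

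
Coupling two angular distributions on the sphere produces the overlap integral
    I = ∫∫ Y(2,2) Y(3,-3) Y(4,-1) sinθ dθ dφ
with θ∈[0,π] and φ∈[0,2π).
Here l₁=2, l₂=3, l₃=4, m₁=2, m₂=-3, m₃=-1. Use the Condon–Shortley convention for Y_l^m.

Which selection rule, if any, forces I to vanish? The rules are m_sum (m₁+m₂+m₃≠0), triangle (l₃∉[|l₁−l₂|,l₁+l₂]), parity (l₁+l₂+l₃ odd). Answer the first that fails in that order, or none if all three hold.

m_sum

m₁+m₂+m₃ = 2 − 3 − 1 = -2  ✗
triangle: |2−3|=1 ≤ l₃=4 ≤ 2+3=5
parity: l₁+l₂+l₃ = 9 is odd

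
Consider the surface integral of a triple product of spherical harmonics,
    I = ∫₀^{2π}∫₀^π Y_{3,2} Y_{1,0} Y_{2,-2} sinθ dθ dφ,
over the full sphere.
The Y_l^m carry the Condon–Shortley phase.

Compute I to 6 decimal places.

0.184674

Rules hold: Σm=0, L=6 even, 2≤2≤4.
N = 7·3·5 = 105
Δ = 2!·4!·0!/7! = 1/105
Racah Σ t=1..1: t=1:−1/4 = -1/4
⇒ 3j(3 1 2; 0 0 0)² = 3/35, sgn -1
Racah Σ t=1..1: t=1:−1/24 = -1/24
⇒ 3j(3 1 2; 2 0 -2)² = 1/21, sgn -1
4πI² = N·(3j₀)²·(3jₘ)² = 3/7
I = +1·√(0.428571/4π) = 0.18467439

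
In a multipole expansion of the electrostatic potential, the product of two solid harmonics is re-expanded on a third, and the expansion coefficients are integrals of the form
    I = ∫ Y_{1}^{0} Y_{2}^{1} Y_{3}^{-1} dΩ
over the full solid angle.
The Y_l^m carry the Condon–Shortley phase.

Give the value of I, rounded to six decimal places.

Rules hold: Σm=0, L=6 even, 1≤3≤3.
N = 3·5·7 = 105
Δ = 0!·2!·4!/7! = 1/105
Racah Σ t=0..0: t=0:+1/4 = 1/4
⇒ 3j(1 2 3; 0 0 0)² = 3/35, sgn -1
Racah Σ t=0..0: t=0:+1/6 = 1/6
⇒ 3j(1 2 3; 0 1 -1)² = 8/105, sgn +1
4πI² = N·(3j₀)²·(3jₘ)² = 24/35
I = -1·√(0.685714/4π) = -0.23359668

-0.233597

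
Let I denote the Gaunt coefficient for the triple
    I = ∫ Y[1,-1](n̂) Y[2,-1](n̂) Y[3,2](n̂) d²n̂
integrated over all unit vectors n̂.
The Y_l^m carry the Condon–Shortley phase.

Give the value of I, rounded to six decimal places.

Checks pass: Σm=0; 6 even; l₃=3∈[1,3].
(2·1+1)(2·2+1)(2·3+1) = 105
Δ: 0! 2! 4! / 7! → 1/105
sum: t=0:+1/4 = 1/4
3j²(1 2 3; 0 0 0) = Δ·Π!·Σ² = 3/35  (sign -1)
sum: t=0:+1/12 = 1/12
3j²(1 2 3; -1 -1 2) = Δ·Π!·Σ² = 2/21  (sign -1)
combine: 4πI² = 105·3/35·2/21 = 6/7
take √, sign +1: I = 0.26116903

0.261169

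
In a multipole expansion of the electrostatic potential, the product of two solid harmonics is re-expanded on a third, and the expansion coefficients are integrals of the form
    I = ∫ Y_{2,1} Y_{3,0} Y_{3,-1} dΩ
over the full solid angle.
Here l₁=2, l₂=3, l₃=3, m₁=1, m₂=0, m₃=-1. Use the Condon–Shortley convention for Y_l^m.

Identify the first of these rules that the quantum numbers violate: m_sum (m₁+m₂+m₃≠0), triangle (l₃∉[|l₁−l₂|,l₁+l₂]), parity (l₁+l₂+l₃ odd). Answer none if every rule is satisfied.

none

Σmᵢ = 0  ✓
l₃∈[|l₁−l₂|,l₁+l₂]=[1,5], have l₃=3  ✓
Σlᵢ = 8 ⇒ even  ✓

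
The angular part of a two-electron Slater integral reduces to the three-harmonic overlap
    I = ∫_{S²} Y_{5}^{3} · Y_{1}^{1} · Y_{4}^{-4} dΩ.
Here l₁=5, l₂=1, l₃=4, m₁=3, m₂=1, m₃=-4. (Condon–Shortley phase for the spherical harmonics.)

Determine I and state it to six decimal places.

Checks pass: Σm=0; 10 even; l₃=4∈[4,6].
(2·5+1)(2·1+1)(2·4+1) = 297
Δ: 2! 8! 0! / 11! → 1/495
sum: t=1:−1/576 = -1/576
3j²(5 1 4; 0 0 0) = Δ·Π!·Σ² = 5/99  (sign -1)
sum: t=2:+1/80640 = 1/80640
3j²(5 1 4; 3 1 -4) = Δ·Π!·Σ² = 1/495  (sign +1)
combine: 4πI² = 297·5/99·1/495 = 1/33
take √, sign -1: I = -0.04910640

-0.049106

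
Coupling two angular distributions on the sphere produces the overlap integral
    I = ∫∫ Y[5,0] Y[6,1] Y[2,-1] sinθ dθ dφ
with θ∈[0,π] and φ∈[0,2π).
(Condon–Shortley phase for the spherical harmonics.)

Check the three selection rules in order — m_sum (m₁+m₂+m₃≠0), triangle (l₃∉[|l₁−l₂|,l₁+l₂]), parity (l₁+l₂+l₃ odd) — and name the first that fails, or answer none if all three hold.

m₁+m₂+m₃ = 0 + 1 − 1 = 0  ✓
triangle: |5−6|=1 ≤ l₃=2 ≤ 5+6=11  ✓
parity: l₁+l₂+l₃ = 13 is odd  ✗

parity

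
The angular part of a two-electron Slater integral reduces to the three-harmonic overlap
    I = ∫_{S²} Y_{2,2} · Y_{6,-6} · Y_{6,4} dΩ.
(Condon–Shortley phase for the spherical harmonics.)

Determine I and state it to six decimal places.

-0.076075

Checks pass: Σm=0; 14 even; l₃=6∈[4,8].
(2·2+1)(2·6+1)(2·6+1) = 845
Δ: 2! 2! 10! / 15! → 1/90090
sum: t=0:+1/69120 t=1:−1/14400 t=2:+1/69120 = -7/172800
3j²(2 6 6; 0 0 0) = Δ·Π!·Σ² = 14/715  (sign -1)
sum: t=0:+1/14515200 = 1/14515200
3j²(2 6 6; 2 -6 4) = Δ·Π!·Σ² = 2/455  (sign +1)
combine: 4πI² = 845·14/715·2/455 = 4/55
take √, sign -1: I = -0.07607531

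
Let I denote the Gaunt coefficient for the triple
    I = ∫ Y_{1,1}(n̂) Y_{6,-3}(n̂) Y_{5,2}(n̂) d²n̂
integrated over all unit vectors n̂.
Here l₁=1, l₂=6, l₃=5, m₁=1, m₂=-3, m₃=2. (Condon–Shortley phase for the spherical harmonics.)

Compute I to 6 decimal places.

m-sum 0 ✓  L=12 even ✓  5≤5≤7 ✓
Π(2lᵢ+1) = 3×13×11 = 429
triangle coeff Δ(1,6,5) = 1/858
Σ_t [1,1]: t=1:−1/14400 = -1/14400
(3j)²=6/143 [(1 6 5; 0 0 0)], sign=+1
Σ_t [0,0]: t=0:+1/60480 = 1/60480
(3j)²=6/143 [(1 6 5; 1 -3 2)], sign=-1
⇒ 4πI² = 108/143
I = (-1)√(108/143/(4π)) = -0.24515397

-0.245154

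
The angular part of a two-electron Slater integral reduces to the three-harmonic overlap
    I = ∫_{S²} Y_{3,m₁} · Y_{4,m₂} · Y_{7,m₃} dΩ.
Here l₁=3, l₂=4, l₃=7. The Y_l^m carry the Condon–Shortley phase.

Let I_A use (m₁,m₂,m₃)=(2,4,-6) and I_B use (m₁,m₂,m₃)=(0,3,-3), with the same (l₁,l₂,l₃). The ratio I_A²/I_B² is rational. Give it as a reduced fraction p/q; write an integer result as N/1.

Shared (l₁,l₂,l₃)=(3,4,7): N and (l;000)² cancel in I_A²/I_B².
A: Δ = 0!·6!·8!/15! = 1/45045; Racah Σ t=0..0: t=0:+1/4838400 = 1/4838400; ⇒ 3j(3 4 7; 2 4 -6)² = 1/35, sgn -1
B: Δ = 0!·6!·8!/15! = 1/45045; Racah Σ t=0..0: t=0:+1/181440 = 1/181440; ⇒ 3j(3 4 7; 0 3 -3)² = 32/3003, sgn +1
I_A²/I_B² = (1/35)/(32/3003) = 429/160

429/160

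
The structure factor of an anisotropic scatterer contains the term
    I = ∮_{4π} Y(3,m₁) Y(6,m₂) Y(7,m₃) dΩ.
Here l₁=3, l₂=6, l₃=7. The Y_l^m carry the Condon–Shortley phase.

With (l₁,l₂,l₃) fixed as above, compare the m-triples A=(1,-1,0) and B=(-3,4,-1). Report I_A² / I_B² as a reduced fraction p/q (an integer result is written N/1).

56/10125

l's match ⇒ only the (l;m) 3-j factors differ between A and B.
A: triangle coeff Δ(3,6,7) = 1/2042040; Σ_t [0,2]: t=0:+1/115200 t=1:−1/103680 t=2:+1/1451520 = -1/3628800; (3j)²=1/36465 [(3 6 7; 1 -1 0)], sign=+1
B: triangle coeff Δ(3,6,7) = 1/2042040; Σ_t [2,2]: t=2:+1/3870720 = 1/3870720; (3j)²=675/136136 [(3 6 7; -3 4 -1)], sign=+1
I_A²/I_B² = (1/36465)/(675/136136) = 56/10125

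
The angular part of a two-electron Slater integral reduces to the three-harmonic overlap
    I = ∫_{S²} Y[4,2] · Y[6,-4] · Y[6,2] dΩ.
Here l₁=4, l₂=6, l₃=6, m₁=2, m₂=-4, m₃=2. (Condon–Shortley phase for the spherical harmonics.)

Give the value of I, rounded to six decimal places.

0.060095

Checks pass: Σm=0; 16 even; l₃=6∈[2,10].
(2·4+1)(2·6+1)(2·6+1) = 1521
Δ: 4! 4! 8! / 17! → 1/15315300
sum: t=0:+1/829440 t=1:−1/25920 t=2:+1/9216 t=3:−1/25920 t=4:+1/829440 = 7/207360
3j²(4 6 6; 0 0 0) = Δ·Π!·Σ² = 28/2431  (sign +1)
sum: t=0:+1/138240 t=1:−1/181440 t=2:+1/3870720 = 23/11612160
3j²(4 6 6; 2 -4 2) = Δ·Π!·Σ² = 529/204204  (sign +1)
combine: 4πI² = 1521·28/2431·529/204204 = 1587/34969
take √, sign +1: I = 0.06009550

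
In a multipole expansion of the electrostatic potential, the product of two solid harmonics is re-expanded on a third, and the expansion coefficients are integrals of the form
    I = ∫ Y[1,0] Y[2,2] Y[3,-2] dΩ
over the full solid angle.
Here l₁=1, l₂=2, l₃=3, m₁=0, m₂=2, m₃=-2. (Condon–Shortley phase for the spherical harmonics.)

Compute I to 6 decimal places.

0.184674

Rules hold: Σm=0, L=6 even, 1≤3≤3.
N = 3·5·7 = 105
Δ = 0!·2!·4!/7! = 1/105
Racah Σ t=0..0: t=0:+1/4 = 1/4
⇒ 3j(1 2 3; 0 0 0)² = 3/35, sgn -1
Racah Σ t=0..0: t=0:+1/24 = 1/24
⇒ 3j(1 2 3; 0 2 -2)² = 1/21, sgn -1
4πI² = N·(3j₀)²·(3jₘ)² = 3/7
I = +1·√(0.428571/4π) = 0.18467439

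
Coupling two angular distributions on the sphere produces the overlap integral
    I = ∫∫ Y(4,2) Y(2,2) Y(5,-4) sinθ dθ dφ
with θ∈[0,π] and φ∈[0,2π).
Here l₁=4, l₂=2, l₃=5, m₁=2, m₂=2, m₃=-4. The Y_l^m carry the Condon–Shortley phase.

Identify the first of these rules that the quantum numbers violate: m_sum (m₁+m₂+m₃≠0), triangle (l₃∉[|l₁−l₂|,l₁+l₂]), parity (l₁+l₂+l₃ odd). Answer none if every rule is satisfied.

parity

azimuthal sum: 2 + 2 − 4 = 0  ✓
2 ≤ 5 ≤ 6 (triangle on l)  ✓
L = 4 + 2 + 5 = 11 (odd)  ✗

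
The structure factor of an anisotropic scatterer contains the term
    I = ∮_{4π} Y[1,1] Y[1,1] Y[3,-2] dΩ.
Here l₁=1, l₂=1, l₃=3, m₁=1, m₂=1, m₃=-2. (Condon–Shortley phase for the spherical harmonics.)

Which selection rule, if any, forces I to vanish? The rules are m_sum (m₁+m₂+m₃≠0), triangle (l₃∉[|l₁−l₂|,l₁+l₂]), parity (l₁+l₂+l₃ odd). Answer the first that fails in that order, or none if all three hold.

azimuthal sum: 1 + 1 − 2 = 0  ✓
0 ≤ 3 ≤ 2 (triangle on l)  ✗
L = 1 + 1 + 3 = 5 (odd)

triangle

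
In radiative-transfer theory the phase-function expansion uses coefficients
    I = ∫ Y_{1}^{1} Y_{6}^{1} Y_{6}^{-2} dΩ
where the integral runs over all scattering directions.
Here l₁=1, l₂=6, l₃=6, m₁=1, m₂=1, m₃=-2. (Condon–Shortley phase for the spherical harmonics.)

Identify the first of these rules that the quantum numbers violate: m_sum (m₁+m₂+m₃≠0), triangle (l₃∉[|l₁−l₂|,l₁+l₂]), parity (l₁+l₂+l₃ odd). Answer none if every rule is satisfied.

parity

azimuthal sum: 1 + 1 − 2 = 0  ✓
5 ≤ 6 ≤ 7 (triangle on l)  ✓
L = 1 + 6 + 6 = 13 (odd)  ✗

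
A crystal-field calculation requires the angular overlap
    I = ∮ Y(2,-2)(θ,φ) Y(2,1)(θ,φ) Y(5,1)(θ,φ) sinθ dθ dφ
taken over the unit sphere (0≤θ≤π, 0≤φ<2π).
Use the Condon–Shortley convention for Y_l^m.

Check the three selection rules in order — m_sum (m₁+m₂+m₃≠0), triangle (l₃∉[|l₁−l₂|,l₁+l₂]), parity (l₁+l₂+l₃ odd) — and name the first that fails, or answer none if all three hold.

triangle

Σmᵢ = 0  ✓
l₃∈[|l₁−l₂|,l₁+l₂]=[0,4], have l₃=5  ✗
Σlᵢ = 9 ⇒ odd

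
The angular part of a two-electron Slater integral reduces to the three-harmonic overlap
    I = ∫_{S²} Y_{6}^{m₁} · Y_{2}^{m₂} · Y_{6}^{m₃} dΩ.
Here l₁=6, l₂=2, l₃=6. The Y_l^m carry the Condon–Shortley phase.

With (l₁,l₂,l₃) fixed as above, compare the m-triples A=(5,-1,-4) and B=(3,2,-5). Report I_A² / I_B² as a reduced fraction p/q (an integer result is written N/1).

27/10

Shared (l₁,l₂,l₃)=(6,2,6): N and (l;000)² cancel in I_A²/I_B².
A: Δ = 2!·10!·2!/15! = 1/90090; Racah Σ t=0..1: t=0:+1/725760 t=1:−1/7257600 = 1/806400; ⇒ 3j(6 2 6; 5 -1 -4)² = 27/910, sgn +1
B: Δ = 2!·10!·2!/15! = 1/90090; Racah Σ t=2..2: t=2:+1/1451520 = 1/1451520; ⇒ 3j(6 2 6; 3 2 -5)² = 1/91, sgn -1
I_A²/I_B² = (27/910)/(1/91) = 27/10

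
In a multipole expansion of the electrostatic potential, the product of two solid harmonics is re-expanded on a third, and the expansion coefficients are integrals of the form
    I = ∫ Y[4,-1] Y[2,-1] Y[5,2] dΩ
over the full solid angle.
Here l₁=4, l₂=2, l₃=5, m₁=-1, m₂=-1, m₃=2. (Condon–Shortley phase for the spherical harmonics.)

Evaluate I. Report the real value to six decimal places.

Σlᵢ=11 odd — θ-integrand is odd under cosθ→−cosθ; I=0

0.000000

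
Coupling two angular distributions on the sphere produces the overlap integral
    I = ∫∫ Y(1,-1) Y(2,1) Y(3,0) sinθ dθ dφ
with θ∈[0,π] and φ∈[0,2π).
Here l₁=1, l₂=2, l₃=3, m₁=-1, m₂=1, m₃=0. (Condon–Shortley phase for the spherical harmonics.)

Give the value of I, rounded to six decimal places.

m-sum 0 ✓  L=6 even ✓  1≤3≤3 ✓
Π(2lᵢ+1) = 3×5×7 = 105
triangle coeff Δ(1,2,3) = 1/105
Σ_t [0,0]: t=0:+1/4 = 1/4
(3j)²=3/35 [(1 2 3; 0 0 0)], sign=-1
Σ_t [0,0]: t=0:+1/12 = 1/12
(3j)²=1/35 [(1 2 3; -1 1 0)], sign=-1
⇒ 4πI² = 9/35
I = (+1)√(9/35/(4π)) = 0.14304817

0.143048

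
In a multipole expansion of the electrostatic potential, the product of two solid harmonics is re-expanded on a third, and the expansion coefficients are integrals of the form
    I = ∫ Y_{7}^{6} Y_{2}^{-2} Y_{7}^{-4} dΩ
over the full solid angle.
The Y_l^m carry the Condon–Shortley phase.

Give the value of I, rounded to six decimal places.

m-sum 0 ✓  L=16 even ✓  5≤7≤9 ✓
Π(2lᵢ+1) = 15×5×15 = 1125
triangle coeff Δ(7,2,7) = 1/185640
Σ_t [0,2]: t=0:+1/2419200 t=1:−1/518400 t=2:+1/2419200 = -1/907200
(3j)²=56/3315 [(7 2 7; 0 0 0)], sign=+1
Σ_t [0,0]: t=0:+1/159667200 = 1/159667200
(3j)²=9/1190 [(7 2 7; 6 -2 -4)], sign=-1
⇒ 4πI² = 540/3757
I = (-1)√(540/3757/(4π)) = -0.10694768

-0.106948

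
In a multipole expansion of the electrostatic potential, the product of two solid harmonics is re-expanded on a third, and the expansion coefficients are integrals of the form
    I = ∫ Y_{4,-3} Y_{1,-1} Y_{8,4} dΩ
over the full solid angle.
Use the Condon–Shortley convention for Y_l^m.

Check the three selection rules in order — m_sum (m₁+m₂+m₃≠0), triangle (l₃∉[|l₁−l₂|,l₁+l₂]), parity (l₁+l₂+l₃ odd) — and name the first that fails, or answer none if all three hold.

azimuthal sum: -3 − 1 + 4 = 0  ✓
3 ≤ 8 ≤ 5 (triangle on l)  ✗
L = 4 + 1 + 8 = 13 (odd)

triangle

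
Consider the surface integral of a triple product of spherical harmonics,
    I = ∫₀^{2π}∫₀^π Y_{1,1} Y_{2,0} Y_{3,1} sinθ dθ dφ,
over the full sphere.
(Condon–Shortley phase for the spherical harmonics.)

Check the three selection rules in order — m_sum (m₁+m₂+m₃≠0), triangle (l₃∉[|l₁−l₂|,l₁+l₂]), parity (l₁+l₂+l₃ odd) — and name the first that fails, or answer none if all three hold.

m₁+m₂+m₃ = 1 + 0 + 1 = 2  ✗
triangle: |1−2|=1 ≤ l₃=3 ≤ 1+2=3
parity: l₁+l₂+l₃ = 6 is even

m_sum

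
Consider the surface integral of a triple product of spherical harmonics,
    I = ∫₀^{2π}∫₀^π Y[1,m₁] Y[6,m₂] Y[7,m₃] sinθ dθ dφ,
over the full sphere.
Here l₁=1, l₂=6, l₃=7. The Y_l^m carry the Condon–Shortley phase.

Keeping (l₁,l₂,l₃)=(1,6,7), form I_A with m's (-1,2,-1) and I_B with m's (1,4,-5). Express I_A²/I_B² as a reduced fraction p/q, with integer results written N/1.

Same 1,6,7: normalisation and zero-m 3j drop out of the ratio.
A: Δ: 0! 2! 12! / 15! → 1/1365; sum: t=0:+1/1935360 = 1/1935360; 3j²(1 6 7; -1 2 -1) = Δ·Π!·Σ² = 1/91  (sign +1)
B: Δ: 0! 2! 12! / 15! → 1/1365; sum: t=0:+1/14515200 = 1/14515200; 3j²(1 6 7; 1 4 -5) = Δ·Π!·Σ² = 22/455  (sign +1)
I_A²/I_B² = (1/91)/(22/455) = 5/22

5/22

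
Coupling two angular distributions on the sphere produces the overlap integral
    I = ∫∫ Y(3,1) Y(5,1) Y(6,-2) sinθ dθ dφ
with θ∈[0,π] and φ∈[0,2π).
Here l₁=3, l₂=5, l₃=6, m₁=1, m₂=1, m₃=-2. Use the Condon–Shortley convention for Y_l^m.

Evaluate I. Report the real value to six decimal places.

0.134828

Rules hold: Σm=0, L=14 even, 2≤6≤8.
N = 7·11·13 = 1001
Δ = 2!·4!·8!/15! = 1/675675
Racah Σ t=0..2: t=0:+1/8640 t=1:−1/2304 t=2:+1/8640 = -7/34560
⇒ 3j(3 5 6; 0 0 0)² = 7/429, sgn -1
Racah Σ t=0..2: t=0:+1/11520 t=1:−1/4320 t=2:+1/27648 = -1/9216
⇒ 3j(3 5 6; 1 1 -2)² = 2/143, sgn -1
4πI² = N·(3j₀)²·(3jₘ)² = 98/429
I = +1·√(0.228438/4π) = 0.13482780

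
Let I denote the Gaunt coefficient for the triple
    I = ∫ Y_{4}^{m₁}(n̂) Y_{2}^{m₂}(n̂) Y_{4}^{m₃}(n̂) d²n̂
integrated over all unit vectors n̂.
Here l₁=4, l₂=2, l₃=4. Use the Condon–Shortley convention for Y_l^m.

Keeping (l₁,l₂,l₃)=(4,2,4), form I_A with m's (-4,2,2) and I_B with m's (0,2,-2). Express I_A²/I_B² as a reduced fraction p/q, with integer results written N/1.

Same 4,2,4: normalisation and zero-m 3j drop out of the ratio.
A: Δ: 2! 6! 2! / 11! → 1/13860; sum: t=2:+1/2880 = 1/2880; 3j²(4 2 4; -4 2 2) = Δ·Π!·Σ² = 2/165  (sign +1)
B: Δ: 2! 6! 2! / 11! → 1/13860; sum: t=2:+1/192 = 1/192; 3j²(4 2 4; 0 2 -2) = Δ·Π!·Σ² = 3/77  (sign +1)
I_A²/I_B² = (2/165)/(3/77) = 14/45

14/45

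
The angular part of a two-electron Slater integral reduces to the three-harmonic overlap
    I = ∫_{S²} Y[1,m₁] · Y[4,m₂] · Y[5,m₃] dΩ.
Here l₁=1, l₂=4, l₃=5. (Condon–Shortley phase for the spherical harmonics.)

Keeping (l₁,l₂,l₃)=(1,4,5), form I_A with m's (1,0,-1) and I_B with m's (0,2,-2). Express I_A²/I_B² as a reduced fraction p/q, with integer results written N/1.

5/7

l's match ⇒ only the (l;m) 3-j factors differ between A and B.
A: triangle coeff Δ(1,4,5) = 1/495; Σ_t [0,0]: t=0:+1/1152 = 1/1152; (3j)²=1/33 [(1 4 5; 1 0 -1)], sign=+1
B: triangle coeff Δ(1,4,5) = 1/495; Σ_t [0,0]: t=0:+1/1440 = 1/1440; (3j)²=7/165 [(1 4 5; 0 2 -2)], sign=-1
I_A²/I_B² = (1/33)/(7/165) = 5/7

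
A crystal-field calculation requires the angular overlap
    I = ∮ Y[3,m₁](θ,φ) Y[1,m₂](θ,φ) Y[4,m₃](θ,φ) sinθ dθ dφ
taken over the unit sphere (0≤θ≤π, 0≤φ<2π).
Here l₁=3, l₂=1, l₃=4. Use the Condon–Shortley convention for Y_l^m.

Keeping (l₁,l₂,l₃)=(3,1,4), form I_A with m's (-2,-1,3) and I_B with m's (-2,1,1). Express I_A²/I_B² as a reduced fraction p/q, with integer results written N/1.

Shared (l₁,l₂,l₃)=(3,1,4): N and (l;000)² cancel in I_A²/I_B².
A: Δ = 0!·6!·2!/9! = 1/252; Racah Σ t=0..0: t=0:+1/240 = 1/240; ⇒ 3j(3 1 4; -2 -1 3)² = 1/12, sgn -1
B: Δ = 0!·6!·2!/9! = 1/252; Racah Σ t=0..0: t=0:+1/240 = 1/240; ⇒ 3j(3 1 4; -2 1 1)² = 1/84, sgn -1
I_A²/I_B² = (1/12)/(1/84) = 7/1

7/1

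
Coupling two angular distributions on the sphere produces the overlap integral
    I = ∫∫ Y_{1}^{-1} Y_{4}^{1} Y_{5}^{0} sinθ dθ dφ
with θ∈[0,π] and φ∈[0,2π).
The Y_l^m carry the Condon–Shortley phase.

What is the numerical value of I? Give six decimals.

Rules hold: Σm=0, L=10 even, 3≤5≤5.
N = 3·9·11 = 297
Δ = 0!·2!·8!/11! = 1/495
Racah Σ t=0..0: t=0:+1/576 = 1/576
⇒ 3j(1 4 5; 0 0 0)² = 5/99, sgn -1
Racah Σ t=0..0: t=0:+1/1440 = 1/1440
⇒ 3j(1 4 5; -1 1 0)² = 2/99, sgn -1
4πI² = N·(3j₀)²·(3jₘ)² = 10/33
I = +1·√(0.30303/4π) = 0.15528807

0.155288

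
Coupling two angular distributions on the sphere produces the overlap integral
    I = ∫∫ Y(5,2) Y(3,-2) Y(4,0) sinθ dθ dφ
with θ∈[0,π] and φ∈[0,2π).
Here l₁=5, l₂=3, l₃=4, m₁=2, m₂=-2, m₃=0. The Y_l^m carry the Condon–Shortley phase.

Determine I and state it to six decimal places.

-0.065427

Checks pass: Σm=0; 12 even; l₃=4∈[2,8].
(2·5+1)(2·3+1)(2·4+1) = 693
Δ: 4! 6! 2! / 13! → 1/180180
sum: t=1:−1/576 t=2:+1/144 t=3:−1/576 = 1/288
3j²(5 3 4; 0 0 0) = Δ·Π!·Σ² = 20/1001  (sign +1)
sum: t=0:+1/864 t=1:−1/576 = -1/1728
3j²(5 3 4; 2 -2 0) = Δ·Π!·Σ² = 5/1287  (sign -1)
combine: 4πI² = 693·20/1001·5/1287 = 100/1859
take √, sign -1: I = -0.06542675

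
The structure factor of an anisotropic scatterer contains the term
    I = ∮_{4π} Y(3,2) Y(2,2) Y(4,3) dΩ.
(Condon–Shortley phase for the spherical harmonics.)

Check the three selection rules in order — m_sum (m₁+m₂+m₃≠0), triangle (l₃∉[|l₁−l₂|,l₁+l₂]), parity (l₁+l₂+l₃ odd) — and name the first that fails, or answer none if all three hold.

m_sum

m₁+m₂+m₃ = 2 + 2 + 3 = 7  ✗
triangle: |3−2|=1 ≤ l₃=4 ≤ 3+2=5
parity: l₁+l₂+l₃ = 9 is odd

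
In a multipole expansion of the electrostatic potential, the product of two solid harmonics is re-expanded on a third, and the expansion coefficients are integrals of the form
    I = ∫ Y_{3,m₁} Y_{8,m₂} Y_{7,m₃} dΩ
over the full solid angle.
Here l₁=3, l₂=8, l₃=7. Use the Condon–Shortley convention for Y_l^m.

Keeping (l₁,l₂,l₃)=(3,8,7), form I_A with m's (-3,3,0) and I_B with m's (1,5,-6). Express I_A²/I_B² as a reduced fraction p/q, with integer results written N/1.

Same 3,8,7: normalisation and zero-m 3j drop out of the ratio.
A: Δ: 4! 2! 12! / 19! → 1/5290740; sum: t=4:+1/29030400 = 1/29030400; 3j²(3 8 7; -3 3 0) = Δ·Π!·Σ² = 165/8398  (sign -1)
B: Δ: 4! 2! 12! / 19! → 1/5290740; sum: t=1:−1/2874009600 t=2:+1/319334400 = 1/359251200; 3j²(3 8 7; 1 5 -6) = Δ·Π!·Σ² = 1664/101745  (sign -1)
I_A²/I_B² = (165/8398)/(1664/101745) = 51975/43264

51975/43264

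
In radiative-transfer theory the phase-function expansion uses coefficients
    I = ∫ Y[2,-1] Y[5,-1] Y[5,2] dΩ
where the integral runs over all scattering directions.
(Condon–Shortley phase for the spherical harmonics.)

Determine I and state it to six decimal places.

Checks pass: Σm=0; 12 even; l₃=5∈[3,7].
(2·2+1)(2·5+1)(2·5+1) = 605
Δ: 2! 2! 8! / 13! → 1/38610
sum: t=0:+1/2880 t=1:−1/576 t=2:+1/2880 = -1/960
3j²(2 5 5; 0 0 0) = Δ·Π!·Σ² = 10/429  (sign +1)
sum: t=1:−1/1440 t=2:+1/2880 = -1/2880
3j²(2 5 5; -1 -1 2) = Δ·Π!·Σ² = 7/715  (sign +1)
combine: 4πI² = 605·10/429·7/715 = 70/507
take √, sign +1: I = 0.10481902

0.104819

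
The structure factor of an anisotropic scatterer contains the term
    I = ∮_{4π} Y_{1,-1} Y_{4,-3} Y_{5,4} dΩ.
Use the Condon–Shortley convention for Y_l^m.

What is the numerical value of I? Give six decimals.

Checks pass: Σm=0; 10 even; l₃=5∈[3,5].
(2·1+1)(2·4+1)(2·5+1) = 297
Δ: 0! 2! 8! / 11! → 1/495
sum: t=0:+1/576 = 1/576
3j²(1 4 5; 0 0 0) = Δ·Π!·Σ² = 5/99  (sign -1)
sum: t=0:+1/10080 = 1/10080
3j²(1 4 5; -1 -3 4) = Δ·Π!·Σ² = 4/55  (sign -1)
combine: 4πI² = 297·5/99·4/55 = 12/11
take √, sign +1: I = 0.29463840

0.294638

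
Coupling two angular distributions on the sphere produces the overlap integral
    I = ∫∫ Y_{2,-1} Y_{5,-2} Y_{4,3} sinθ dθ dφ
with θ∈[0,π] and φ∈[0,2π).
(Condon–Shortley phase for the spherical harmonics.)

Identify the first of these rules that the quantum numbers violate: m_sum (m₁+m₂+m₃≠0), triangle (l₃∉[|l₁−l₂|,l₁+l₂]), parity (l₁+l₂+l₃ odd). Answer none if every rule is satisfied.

m₁+m₂+m₃ = -1 − 2 + 3 = 0  ✓
triangle: |2−5|=3 ≤ l₃=4 ≤ 2+5=7  ✓
parity: l₁+l₂+l₃ = 11 is odd  ✗

parity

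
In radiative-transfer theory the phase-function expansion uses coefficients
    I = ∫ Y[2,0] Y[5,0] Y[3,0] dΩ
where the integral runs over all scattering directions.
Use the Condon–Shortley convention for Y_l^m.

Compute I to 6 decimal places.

0.239615

m-sum 0 ✓  L=10 even ✓  3≤3≤7 ✓
Π(2lᵢ+1) = 5×11×7 = 385
triangle coeff Δ(2,5,3) = 1/2310
Σ_t [2,2]: t=2:+1/144 = 1/144
(3j)²=10/231 [(2 5 3; 0 0 0)], sign=-1
(m-triple is (0,0,0) — same symbol as above.)
⇒ 4πI² = 500/693
I = (+1)√(500/693/(4π)) = 0.23961470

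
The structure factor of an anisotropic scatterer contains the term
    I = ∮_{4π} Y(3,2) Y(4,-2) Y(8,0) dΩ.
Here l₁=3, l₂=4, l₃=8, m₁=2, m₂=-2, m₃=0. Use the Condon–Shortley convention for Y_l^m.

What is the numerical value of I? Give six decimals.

0.000000

|3−4|≤8≤3+4 violated ⇒ I = 0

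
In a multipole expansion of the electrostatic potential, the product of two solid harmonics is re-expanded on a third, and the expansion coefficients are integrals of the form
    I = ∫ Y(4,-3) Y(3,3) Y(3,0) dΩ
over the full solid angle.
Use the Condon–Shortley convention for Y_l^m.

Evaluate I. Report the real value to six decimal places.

m-sum 0 ✓  L=10 even ✓  1≤3≤7 ✓
Π(2lᵢ+1) = 9×7×7 = 441
triangle coeff Δ(4,3,3) = 1/34650
Σ_t [1,3]: t=1:−1/72 t=2:+1/16 t=3:−1/72 = 5/144
(3j)²=2/77 [(4 3 3; 0 0 0)], sign=-1
Σ_t [4,4]: t=4:+1/288 = 1/288
(3j)²=1/22 [(4 3 3; -3 3 0)], sign=-1
⇒ 4πI² = 63/121
I = (+1)√(63/121/(4π)) = 0.20355073

0.203551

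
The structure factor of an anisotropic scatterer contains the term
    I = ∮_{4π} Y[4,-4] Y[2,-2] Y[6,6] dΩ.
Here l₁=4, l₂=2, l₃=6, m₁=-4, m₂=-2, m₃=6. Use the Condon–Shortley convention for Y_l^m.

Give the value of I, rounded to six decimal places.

m-sum 0 ✓  L=12 even ✓  2≤6≤6 ✓
Π(2lᵢ+1) = 9×5×13 = 585
triangle coeff Δ(4,2,6) = 1/6435
Σ_t [0,0]: t=0:+1/2304 = 1/2304
(3j)²=5/143 [(4 2 6; 0 0 0)], sign=+1
Σ_t [0,0]: t=0:+1/967680 = 1/967680
(3j)²=1/13 [(4 2 6; -4 -2 6)], sign=+1
⇒ 4πI² = 225/143
I = (+1)√(225/143/(4π)) = 0.35384927

0.353849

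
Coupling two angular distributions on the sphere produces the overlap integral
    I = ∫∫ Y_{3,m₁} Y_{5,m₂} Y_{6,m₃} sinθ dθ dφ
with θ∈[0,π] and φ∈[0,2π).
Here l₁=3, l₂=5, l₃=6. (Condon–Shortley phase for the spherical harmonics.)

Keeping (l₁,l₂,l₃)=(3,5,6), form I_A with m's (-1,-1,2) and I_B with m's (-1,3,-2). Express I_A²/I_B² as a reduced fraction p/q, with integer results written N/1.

6/7

l's match ⇒ only the (l;m) 3-j factors differ between A and B.
A: triangle coeff Δ(3,5,6) = 1/675675; Σ_t [0,2]: t=0:+1/27648 t=1:−1/4320 t=2:+1/11520 = -1/9216; (3j)²=2/143 [(3 5 6; -1 -1 2)], sign=-1
B: triangle coeff Δ(3,5,6) = 1/675675; Σ_t [0,2]: t=0:+1/1935360 t=1:−1/30240 t=2:+1/11520 = 1/18432; (3j)²=7/429 [(3 5 6; -1 3 -2)], sign=+1
I_A²/I_B² = (2/143)/(7/429) = 6/7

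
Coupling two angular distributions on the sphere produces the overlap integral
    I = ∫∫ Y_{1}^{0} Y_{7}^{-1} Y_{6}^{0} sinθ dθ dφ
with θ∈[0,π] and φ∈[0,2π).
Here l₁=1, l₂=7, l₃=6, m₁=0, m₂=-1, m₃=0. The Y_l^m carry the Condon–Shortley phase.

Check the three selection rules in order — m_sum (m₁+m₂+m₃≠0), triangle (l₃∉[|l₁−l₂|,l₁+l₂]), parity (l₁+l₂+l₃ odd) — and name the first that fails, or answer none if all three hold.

m_sum

azimuthal sum: 0 − 1 + 0 = -1  ✗
6 ≤ 6 ≤ 8 (triangle on l)
L = 1 + 7 + 6 = 14 (even)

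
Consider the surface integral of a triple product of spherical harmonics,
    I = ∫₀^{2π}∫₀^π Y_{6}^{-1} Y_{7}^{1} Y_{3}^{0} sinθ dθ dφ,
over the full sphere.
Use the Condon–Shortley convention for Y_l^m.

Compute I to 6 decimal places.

Checks pass: Σm=0; 16 even; l₃=3∈[1,13].
(2·6+1)(2·7+1)(2·3+1) = 1365
Δ: 10! 2! 4! / 17! → 1/2042040
sum: t=4:+1/207360 t=5:−1/57600 t=6:+1/207360 = -1/129600
3j²(6 7 3; 0 0 0) = Δ·Π!·Σ² = 168/12155  (sign +1)
sum: t=5:−1/172800 t=6:+1/69120 t=7:−1/362880 = 43/7257600
3j²(6 7 3; -1 1 0) = Δ·Π!·Σ² = 1849/170170  (sign -1)
combine: 4πI² = 1365·168/12155·1849/170170 = 465948/2272985
take √, sign -1: I = -0.12772194

-0.127722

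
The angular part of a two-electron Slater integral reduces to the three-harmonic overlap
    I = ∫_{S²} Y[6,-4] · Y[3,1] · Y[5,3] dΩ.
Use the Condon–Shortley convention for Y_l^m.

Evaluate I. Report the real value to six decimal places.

0.113950

Rules hold: Σm=0, L=14 even, 3≤5≤9.
N = 13·7·11 = 1001
Δ = 4!·8!·2!/15! = 1/675675
Racah Σ t=1..3: t=1:−1/8640 t=2:+1/2304 t=3:−1/8640 = 7/34560
⇒ 3j(6 3 5; 0 0 0)² = 7/429, sgn -1
Racah Σ t=2..4: t=2:+1/322560 t=3:−1/30240 t=4:+1/69120 = -1/64512
⇒ 3j(6 3 5; -4 1 3)² = 10/1001, sgn -1
4πI² = N·(3j₀)²·(3jₘ)² = 70/429
I = +1·√(0.16317/4π) = 0.11395029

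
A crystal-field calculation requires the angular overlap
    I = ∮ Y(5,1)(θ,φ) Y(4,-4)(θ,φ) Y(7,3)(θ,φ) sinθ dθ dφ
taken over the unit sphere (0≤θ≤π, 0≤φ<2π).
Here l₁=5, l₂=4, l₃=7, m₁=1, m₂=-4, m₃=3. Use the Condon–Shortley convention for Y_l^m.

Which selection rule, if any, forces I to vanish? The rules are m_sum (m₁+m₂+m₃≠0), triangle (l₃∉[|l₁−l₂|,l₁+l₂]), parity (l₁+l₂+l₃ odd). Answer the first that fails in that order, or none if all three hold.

m₁+m₂+m₃ = 1 − 4 + 3 = 0  ✓
triangle: |5−4|=1 ≤ l₃=7 ≤ 5+4=9  ✓
parity: l₁+l₂+l₃ = 16 is even  ✓

none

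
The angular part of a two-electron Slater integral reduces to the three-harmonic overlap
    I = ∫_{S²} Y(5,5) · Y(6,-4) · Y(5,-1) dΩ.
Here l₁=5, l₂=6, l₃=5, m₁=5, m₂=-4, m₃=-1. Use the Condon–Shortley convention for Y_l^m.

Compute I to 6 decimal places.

Checks pass: Σm=0; 16 even; l₃=5∈[1,11].
(2·5+1)(2·6+1)(2·5+1) = 1573
Δ: 6! 4! 6! / 17! → 1/28588560
sum: t=1:−1/345600 t=2:+1/13824 t=3:−1/5184 t=4:+1/13824 t=5:−1/345600 = -7/129600
3j²(5 6 5; 0 0 0) = Δ·Π!·Σ² = 80/7293  (sign +1)
sum: t=0:+1/829440 = 1/829440
3j²(5 6 5; 5 -4 -1) = Δ·Π!·Σ² = 225/9724  (sign +1)
combine: 4πI² = 1573·80/7293·225/9724 = 1500/3757
take √, sign +1: I = 0.17824613

0.178246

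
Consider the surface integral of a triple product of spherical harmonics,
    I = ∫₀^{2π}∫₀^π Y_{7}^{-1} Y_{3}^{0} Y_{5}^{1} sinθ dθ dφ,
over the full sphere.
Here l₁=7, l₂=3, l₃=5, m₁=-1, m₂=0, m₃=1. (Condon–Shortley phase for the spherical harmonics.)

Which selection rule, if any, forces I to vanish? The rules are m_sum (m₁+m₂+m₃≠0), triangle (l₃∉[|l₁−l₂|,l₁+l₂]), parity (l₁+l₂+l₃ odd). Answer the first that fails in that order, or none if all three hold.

m₁+m₂+m₃ = -1 + 0 + 1 = 0  ✓
triangle: |7−3|=4 ≤ l₃=5 ≤ 7+3=10  ✓
parity: l₁+l₂+l₃ = 15 is odd  ✗

parity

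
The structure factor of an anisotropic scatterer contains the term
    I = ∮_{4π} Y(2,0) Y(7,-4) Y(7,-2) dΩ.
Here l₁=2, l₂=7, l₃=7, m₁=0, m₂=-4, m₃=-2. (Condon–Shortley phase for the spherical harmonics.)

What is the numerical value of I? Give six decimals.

0 − 4 − 2 = -6 ≠ 0: azimuthal integral kills it; I = 0

0.000000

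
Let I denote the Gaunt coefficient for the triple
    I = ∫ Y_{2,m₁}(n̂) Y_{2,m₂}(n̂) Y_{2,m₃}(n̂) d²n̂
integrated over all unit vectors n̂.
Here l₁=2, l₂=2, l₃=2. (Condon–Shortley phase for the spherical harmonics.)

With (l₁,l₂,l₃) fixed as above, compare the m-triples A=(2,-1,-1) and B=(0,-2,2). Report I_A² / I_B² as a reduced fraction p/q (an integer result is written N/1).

l's match ⇒ only the (l;m) 3-j factors differ between A and B.
A: triangle coeff Δ(2,2,2) = 1/630; Σ_t [0,0]: t=0:+1/4 = 1/4; (3j)²=3/35 [(2 2 2; 2 -1 -1)], sign=-1
B: triangle coeff Δ(2,2,2) = 1/630; Σ_t [0,0]: t=0:+1/8 = 1/8; (3j)²=2/35 [(2 2 2; 0 -2 2)], sign=+1
I_A²/I_B² = (3/35)/(2/35) = 3/2

3/2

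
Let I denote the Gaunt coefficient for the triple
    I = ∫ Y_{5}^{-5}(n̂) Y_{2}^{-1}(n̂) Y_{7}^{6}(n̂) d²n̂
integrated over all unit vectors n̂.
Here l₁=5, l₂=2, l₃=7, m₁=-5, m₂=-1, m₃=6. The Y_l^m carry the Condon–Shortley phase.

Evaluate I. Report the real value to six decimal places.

0.191646

m-sum 0 ✓  L=14 even ✓  3≤7≤7 ✓
Π(2lᵢ+1) = 11×5×15 = 825
triangle coeff Δ(5,2,7) = 1/15015
Σ_t [0,0]: t=0:+1/57600 = 1/57600
(3j)²=21/715 [(5 2 7; 0 0 0)], sign=-1
Σ_t [0,0]: t=0:+1/21772800 = 1/21772800
(3j)²=2/105 [(5 2 7; -5 -1 6)], sign=-1
⇒ 4πI² = 6/13
I = (+1)√(6/13/(4π)) = 0.19164567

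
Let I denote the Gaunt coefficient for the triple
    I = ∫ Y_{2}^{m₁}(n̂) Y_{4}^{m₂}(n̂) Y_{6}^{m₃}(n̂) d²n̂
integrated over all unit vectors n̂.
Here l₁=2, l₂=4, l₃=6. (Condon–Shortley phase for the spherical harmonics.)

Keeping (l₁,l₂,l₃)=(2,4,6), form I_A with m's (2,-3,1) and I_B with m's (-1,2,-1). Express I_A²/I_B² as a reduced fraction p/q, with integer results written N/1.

Shared (l₁,l₂,l₃)=(2,4,6): N and (l;000)² cancel in I_A²/I_B².
A: Δ = 0!·4!·8!/13! = 1/6435; Racah Σ t=0..0: t=0:+1/120960 = 1/120960; ⇒ 3j(2 4 6; 2 -3 1)² = 1/1287, sgn -1
B: Δ = 0!·4!·8!/13! = 1/6435; Racah Σ t=0..0: t=0:+1/8640 = 1/8640; ⇒ 3j(2 4 6; -1 2 -1)² = 14/1287, sgn -1
I_A²/I_B² = (1/1287)/(14/1287) = 1/14

1/14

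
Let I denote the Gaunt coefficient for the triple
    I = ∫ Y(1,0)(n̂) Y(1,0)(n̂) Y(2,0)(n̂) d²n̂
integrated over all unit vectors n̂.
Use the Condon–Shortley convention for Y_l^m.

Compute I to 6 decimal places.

Rules hold: Σm=0, L=4 even, 0≤2≤2.
N = 3·3·5 = 45
Δ = 0!·2!·2!/5! = 1/30
Racah Σ t=0..0: t=0:+1/1 = 1/1
⇒ 3j(1 1 2; 0 0 0)² = 2/15, sgn +1
(m-triple is (0,0,0) — same symbol as above.)
4πI² = N·(3j₀)²·(3jₘ)² = 4/5
I = +1·√(0.8/4π) = 0.25231325

0.252313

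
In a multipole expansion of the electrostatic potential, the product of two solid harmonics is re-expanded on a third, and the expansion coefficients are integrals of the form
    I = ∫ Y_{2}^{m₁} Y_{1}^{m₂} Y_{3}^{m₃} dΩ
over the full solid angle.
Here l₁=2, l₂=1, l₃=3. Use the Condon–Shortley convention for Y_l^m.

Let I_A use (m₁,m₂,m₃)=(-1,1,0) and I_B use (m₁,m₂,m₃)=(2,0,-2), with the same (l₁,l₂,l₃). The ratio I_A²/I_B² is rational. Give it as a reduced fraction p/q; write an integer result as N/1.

3/5

l's match ⇒ only the (l;m) 3-j factors differ between A and B.
A: triangle coeff Δ(2,1,3) = 1/105; Σ_t [0,0]: t=0:+1/12 = 1/12; (3j)²=1/35 [(2 1 3; -1 1 0)], sign=-1
B: triangle coeff Δ(2,1,3) = 1/105; Σ_t [0,0]: t=0:+1/24 = 1/24; (3j)²=1/21 [(2 1 3; 2 0 -2)], sign=-1
I_A²/I_B² = (1/35)/(1/21) = 3/5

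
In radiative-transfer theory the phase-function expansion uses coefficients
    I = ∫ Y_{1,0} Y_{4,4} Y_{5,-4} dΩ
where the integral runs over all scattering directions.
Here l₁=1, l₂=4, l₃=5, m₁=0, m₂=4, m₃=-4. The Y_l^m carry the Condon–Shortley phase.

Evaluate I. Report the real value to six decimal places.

0.147319

m-sum 0 ✓  L=10 even ✓  3≤5≤5 ✓
Π(2lᵢ+1) = 3×9×11 = 297
triangle coeff Δ(1,4,5) = 1/495
Σ_t [0,0]: t=0:+1/576 = 1/576
(3j)²=5/99 [(1 4 5; 0 0 0)], sign=-1
Σ_t [0,0]: t=0:+1/40320 = 1/40320
(3j)²=1/55 [(1 4 5; 0 4 -4)], sign=-1
⇒ 4πI² = 3/11
I = (+1)√(3/11/(4π)) = 0.14731920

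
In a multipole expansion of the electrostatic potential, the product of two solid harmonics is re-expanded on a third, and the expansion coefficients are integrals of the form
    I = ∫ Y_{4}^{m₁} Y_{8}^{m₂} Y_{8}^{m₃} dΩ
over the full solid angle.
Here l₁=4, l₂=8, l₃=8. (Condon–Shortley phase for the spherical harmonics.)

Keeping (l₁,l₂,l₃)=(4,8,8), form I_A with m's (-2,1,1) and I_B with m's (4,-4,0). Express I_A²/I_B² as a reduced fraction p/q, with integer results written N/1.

Same 4,8,8: normalisation and zero-m 3j drop out of the ratio.
A: Δ: 4! 4! 12! / 21! → 1/185175900; sum: t=2:+1/58060800 t=3:−1/18662400 t=4:+1/58060800 = -1/52254720; 3j²(4 8 8; -2 1 1) = Δ·Π!·Σ² = 40/4199  (sign +1)
B: Δ: 4! 4! 12! / 21! → 1/185175900; sum: t=0:+1/557383680 = 1/557383680; 3j²(4 8 8; 4 -4 0) = Δ·Π!·Σ² = 55/4199  (sign +1)
I_A²/I_B² = (40/4199)/(55/4199) = 8/11

8/11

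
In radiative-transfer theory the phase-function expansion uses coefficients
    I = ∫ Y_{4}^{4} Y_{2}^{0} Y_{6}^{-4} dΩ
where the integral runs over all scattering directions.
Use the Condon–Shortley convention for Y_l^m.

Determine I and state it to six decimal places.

m-sum 0 ✓  L=12 even ✓  2≤6≤6 ✓
Π(2lᵢ+1) = 9×5×13 = 585
triangle coeff Δ(4,2,6) = 1/6435
Σ_t [0,0]: t=0:+1/2304 = 1/2304
(3j)²=5/143 [(4 2 6; 0 0 0)], sign=+1
Σ_t [0,0]: t=0:+1/161280 = 1/161280
(3j)²=1/143 [(4 2 6; 4 0 -4)], sign=+1
⇒ 4πI² = 225/1573
I = (+1)√(225/1573/(4π)) = 0.10668957

0.106690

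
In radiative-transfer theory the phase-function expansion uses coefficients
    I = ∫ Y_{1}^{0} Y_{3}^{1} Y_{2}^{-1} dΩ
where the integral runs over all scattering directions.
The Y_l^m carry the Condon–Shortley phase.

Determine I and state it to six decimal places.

m-sum 0 ✓  L=6 even ✓  2≤2≤4 ✓
Π(2lᵢ+1) = 3×7×5 = 105
triangle coeff Δ(1,3,2) = 1/105
Σ_t [1,1]: t=1:−1/4 = -1/4
(3j)²=3/35 [(1 3 2; 0 0 0)], sign=-1
Σ_t [1,1]: t=1:−1/6 = -1/6
(3j)²=8/105 [(1 3 2; 0 1 -1)], sign=+1
⇒ 4πI² = 24/35
I = (-1)√(24/35/(4π)) = -0.23359668

-0.233597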